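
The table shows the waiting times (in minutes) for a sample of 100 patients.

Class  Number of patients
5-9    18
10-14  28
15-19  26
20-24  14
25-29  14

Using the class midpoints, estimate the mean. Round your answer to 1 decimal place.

Midpoints: 7, 12, 17, 22, 27
Σfm = 18×7 + 28×12 + 26×17 + 14×22 + 14×27 = 1590
n = Σf = 100
Mean = 1590 / 100 = 15.9000

15.9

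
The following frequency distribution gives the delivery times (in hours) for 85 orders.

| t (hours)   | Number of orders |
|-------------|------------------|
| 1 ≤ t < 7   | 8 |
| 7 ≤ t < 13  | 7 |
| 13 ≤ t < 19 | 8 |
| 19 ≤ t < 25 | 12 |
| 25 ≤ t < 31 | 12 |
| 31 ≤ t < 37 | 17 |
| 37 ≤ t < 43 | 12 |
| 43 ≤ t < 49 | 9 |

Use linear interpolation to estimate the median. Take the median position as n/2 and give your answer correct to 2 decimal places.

Cumulative frequencies: 8, 15, 23, 35, 47, 64, 76, 85
n = 85; position = n/2 = 42.5.
This falls in the class 25 ≤ t < 31: L = 25, F = 35, f = 12, h = 6.
Median ≈ 25 + ((42.5 − 35) / 12) × 6 = 28.7500

28.75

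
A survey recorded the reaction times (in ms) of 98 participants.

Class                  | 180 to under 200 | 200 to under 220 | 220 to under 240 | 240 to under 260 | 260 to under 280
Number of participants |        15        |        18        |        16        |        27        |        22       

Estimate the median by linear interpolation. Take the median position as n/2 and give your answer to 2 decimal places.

240.00

Cumulative frequencies: 15, 33, 49, 76, 98
n = 98; position = n/2 = 49.
This falls in the class 220 to under 240: L = 220, F = 33, f = 16, h = 20.
Median ≈ 220 + ((49 − 33) / 16) × 20 = 240.0000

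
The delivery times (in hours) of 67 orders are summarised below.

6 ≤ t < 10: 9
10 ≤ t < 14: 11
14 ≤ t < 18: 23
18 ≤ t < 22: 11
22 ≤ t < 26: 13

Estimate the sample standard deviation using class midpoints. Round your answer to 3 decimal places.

Midpoints: 8, 12, 16, 20, 24
n = 67, Σfm = 1104, mean = 16.4776
Σfm² = 19936
Σf(m − x̄)² = Σfm² − (Σfm)²/n = 19936 − 1104²/67 = 1744.7164
Sample variance = 1744.7164 / 66 = 26.4351
Standard deviation = √26.4351 = 5.1415

5.142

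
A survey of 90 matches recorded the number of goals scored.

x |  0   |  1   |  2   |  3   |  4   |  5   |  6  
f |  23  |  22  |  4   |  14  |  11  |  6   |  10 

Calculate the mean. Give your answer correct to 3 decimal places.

2.289

Values: 0, 1, 2, 3, 4, 5, 6
Σfx = 23×0 + 22×1 + 4×2 + 14×3 + 11×4 + 6×5 + 10×6 = 206
n = Σf = 90
Mean = 206 / 90 = 2.2889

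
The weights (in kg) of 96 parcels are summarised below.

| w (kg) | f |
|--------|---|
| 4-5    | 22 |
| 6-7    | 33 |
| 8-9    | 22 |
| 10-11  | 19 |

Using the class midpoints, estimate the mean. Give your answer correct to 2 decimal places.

Midpoints: 4.5, 6.5, 8.5, 10.5
Σfm = 22×4.5 + 33×6.5 + 22×8.5 + 19×10.5 = 700
n = Σf = 96
Mean = 700 / 96 = 7.2917

7.29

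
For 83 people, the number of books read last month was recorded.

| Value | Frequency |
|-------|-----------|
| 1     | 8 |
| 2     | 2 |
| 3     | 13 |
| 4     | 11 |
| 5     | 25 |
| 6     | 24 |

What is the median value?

Cumulative frequencies: 8, 10, 23, 34, 59, 83
n = 83, so the median is the value in position (n+1)/2 = 42.
Position 42 falls at value 5.

5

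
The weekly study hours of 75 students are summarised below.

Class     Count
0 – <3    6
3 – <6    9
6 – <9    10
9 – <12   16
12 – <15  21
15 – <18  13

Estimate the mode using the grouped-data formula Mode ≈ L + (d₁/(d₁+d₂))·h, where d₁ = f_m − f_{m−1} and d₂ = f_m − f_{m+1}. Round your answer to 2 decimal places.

13.15

Modal class: 12 – <15 (highest frequency 21).
d₁ = 21 − 16 = 5, d₂ = 21 − 13 = 8
Mode ≈ 12 + (5/(5+8)) × 3 = 12 + 1.1538 = 13.1538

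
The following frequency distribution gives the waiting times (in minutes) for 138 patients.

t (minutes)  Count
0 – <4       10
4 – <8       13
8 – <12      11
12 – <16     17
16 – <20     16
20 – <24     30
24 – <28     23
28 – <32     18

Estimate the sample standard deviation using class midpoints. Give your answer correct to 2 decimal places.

8.52

Midpoints: 2, 6, 10, 14, 18, 22, 26, 30
n = 138, Σfm = 2532, mean = 18.3478
Σfm² = 56392
Σf(m − x̄)² = Σfm² − (Σfm)²/n = 56392 − 2532²/138 = 9935.3043
Sample variance = 9935.3043 / 137 = 72.5205
Standard deviation = √72.5205 = 8.5159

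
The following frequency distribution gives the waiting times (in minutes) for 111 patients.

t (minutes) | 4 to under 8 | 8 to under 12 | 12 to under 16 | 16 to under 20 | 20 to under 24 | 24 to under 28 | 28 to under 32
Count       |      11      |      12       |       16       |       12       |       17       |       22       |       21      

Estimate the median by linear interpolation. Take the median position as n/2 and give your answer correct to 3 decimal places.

21.059

Cumulative frequencies: 11, 23, 39, 51, 68, 90, 111
n = 111; position = n/2 = 55.5.
This falls in the class 20 to under 24: L = 20, F = 51, f = 17, h = 4.
Median ≈ 20 + ((55.5 − 51) / 17) × 4 = 21.0588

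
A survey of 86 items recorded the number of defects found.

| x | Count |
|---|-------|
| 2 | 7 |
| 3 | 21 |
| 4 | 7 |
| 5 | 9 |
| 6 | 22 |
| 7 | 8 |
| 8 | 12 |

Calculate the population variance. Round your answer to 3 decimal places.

3.672

Values: 2, 3, 4, 5, 6, 7, 8
n = 86, Σfx = 434, mean = 5.0465
Σfx² = 2506
Σf(x − x̄)² = Σfx² − (Σfx)²/n = 2506 − 434²/86 = 315.8140
Population variance = 315.8140 / 86 = 3.6723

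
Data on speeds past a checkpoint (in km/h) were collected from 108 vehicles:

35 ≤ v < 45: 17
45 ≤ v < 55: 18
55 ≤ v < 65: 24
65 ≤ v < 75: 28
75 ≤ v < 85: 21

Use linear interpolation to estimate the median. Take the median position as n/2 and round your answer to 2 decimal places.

Cumulative frequencies: 17, 35, 59, 87, 108
n = 108; position = n/2 = 54.
This falls in the class 55 ≤ v < 65: L = 55, F = 35, f = 24, h = 10.
Median ≈ 55 + ((54 − 35) / 24) × 10 = 62.9167

62.92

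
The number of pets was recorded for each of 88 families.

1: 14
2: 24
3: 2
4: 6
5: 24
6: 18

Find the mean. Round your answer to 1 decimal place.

3.6

Values: 1, 2, 3, 4, 5, 6
Σfx = 14×1 + 24×2 + 2×3 + 6×4 + 24×5 + 18×6 = 320
n = Σf = 88
Mean = 320 / 88 = 3.6364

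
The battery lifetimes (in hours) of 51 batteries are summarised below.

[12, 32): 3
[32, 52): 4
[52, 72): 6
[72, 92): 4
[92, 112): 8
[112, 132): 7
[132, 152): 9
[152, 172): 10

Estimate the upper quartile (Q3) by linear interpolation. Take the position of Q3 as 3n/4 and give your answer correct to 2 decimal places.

145.89

Cumulative frequencies: 3, 7, 13, 17, 25, 32, 41, 51
n = 51; position = 3n/4 = 38.25.
This falls in the class [132, 152): L = 132, F = 32, f = 9, h = 20.
Upper quartile ≈ 132 + ((38.25 − 32) / 9) × 20 = 145.8889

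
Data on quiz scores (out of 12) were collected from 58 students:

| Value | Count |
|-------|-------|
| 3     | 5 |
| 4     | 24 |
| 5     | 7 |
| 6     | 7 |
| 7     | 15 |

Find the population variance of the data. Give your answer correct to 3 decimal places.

Values: 3, 4, 5, 6, 7
n = 58, Σfx = 293, mean = 5.0517
Σfx² = 1591
Σf(x − x̄)² = Σfx² − (Σfx)²/n = 1591 − 293²/58 = 110.8448
Population variance = 110.8448 / 58 = 1.9111

1.911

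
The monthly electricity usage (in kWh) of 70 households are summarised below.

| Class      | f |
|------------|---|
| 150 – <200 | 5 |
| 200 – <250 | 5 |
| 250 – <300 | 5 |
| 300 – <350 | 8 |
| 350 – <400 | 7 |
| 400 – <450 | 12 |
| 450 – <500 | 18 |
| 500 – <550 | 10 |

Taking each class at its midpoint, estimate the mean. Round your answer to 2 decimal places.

392.86

Midpoints: 175, 225, 275, 325, 375, 425, 475, 525
Σfm = 5×175 + 5×225 + 5×275 + 8×325 + 7×375 + 12×425 + 18×475 + 10×525 = 27500
n = Σf = 70
Mean = 27500 / 70 = 392.8571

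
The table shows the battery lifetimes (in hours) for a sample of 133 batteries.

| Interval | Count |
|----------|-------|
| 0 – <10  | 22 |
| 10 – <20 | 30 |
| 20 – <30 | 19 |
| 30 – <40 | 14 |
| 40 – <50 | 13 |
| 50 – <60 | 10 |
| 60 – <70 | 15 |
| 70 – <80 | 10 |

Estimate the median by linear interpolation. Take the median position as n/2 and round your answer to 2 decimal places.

Cumulative frequencies: 22, 52, 71, 85, 98, 108, 123, 133
n = 133; position = n/2 = 66.5.
This falls in the class 20 – <30: L = 20, F = 52, f = 19, h = 10.
Median ≈ 20 + ((66.5 − 52) / 19) × 10 = 27.6316

27.63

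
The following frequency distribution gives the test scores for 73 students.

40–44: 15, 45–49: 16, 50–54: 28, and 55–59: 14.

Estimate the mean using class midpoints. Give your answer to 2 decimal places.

49.81

Midpoints: 42, 47, 52, 57
Σfm = 15×42 + 16×47 + 28×52 + 14×57 = 3636
n = Σf = 73
Mean = 3636 / 73 = 49.8082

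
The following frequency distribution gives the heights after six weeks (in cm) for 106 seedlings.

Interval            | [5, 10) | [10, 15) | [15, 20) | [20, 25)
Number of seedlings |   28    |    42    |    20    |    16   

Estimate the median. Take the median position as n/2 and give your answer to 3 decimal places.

Cumulative frequencies: 28, 70, 90, 106
n = 106; position = n/2 = 53.
This falls in the class [10, 15): L = 10, F = 28, f = 42, h = 5.
Median ≈ 10 + ((53 − 28) / 42) × 5 = 12.9762

12.976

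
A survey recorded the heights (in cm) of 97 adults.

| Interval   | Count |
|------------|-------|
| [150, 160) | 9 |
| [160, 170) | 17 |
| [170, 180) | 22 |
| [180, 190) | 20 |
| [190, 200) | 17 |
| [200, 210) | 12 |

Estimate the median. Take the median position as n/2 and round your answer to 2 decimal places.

180.25

Cumulative frequencies: 9, 26, 48, 68, 85, 97
n = 97; position = n/2 = 48.5.
This falls in the class [180, 190): L = 180, F = 48, f = 20, h = 10.
Median ≈ 180 + ((48.5 − 48) / 20) × 10 = 180.2500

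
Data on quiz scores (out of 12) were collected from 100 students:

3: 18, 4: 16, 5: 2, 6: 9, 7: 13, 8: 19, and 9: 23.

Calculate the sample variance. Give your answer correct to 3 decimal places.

5.189

Values: 3, 4, 5, 6, 7, 8, 9
n = 100, Σfx = 632, mean = 6.3200
Σfx² = 4508
Σf(x − x̄)² = Σfx² − (Σfx)²/n = 4508 − 632²/100 = 513.7600
Sample variance = 513.7600 / 99 = 5.1895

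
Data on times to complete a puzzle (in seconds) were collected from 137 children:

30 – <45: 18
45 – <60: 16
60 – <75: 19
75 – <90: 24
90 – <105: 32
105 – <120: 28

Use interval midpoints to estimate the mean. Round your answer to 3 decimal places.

Midpoints: 37.5, 52.5, 67.5, 82.5, 97.5, 112.5
Σfm = 18×37.5 + 16×52.5 + 19×67.5 + 24×82.5 + 32×97.5 + 28×112.5 = 11047.5
n = Σf = 137
Mean = 11047.5 / 137 = 80.6387

80.639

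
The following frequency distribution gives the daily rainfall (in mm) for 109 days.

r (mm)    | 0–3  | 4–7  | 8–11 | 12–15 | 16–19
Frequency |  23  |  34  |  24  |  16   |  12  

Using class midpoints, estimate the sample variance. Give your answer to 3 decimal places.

25.973

Midpoints: 1.5, 5.5, 9.5, 13.5, 17.5
n = 109, Σfm = 875.5, mean = 8.0321
Σfm² = 9837.25
Σf(m − x̄)² = Σfm² − (Σfm)²/n = 9837.25 − 875.5²/109 = 2805.1376
Sample variance = 2805.1376 / 108 = 25.9735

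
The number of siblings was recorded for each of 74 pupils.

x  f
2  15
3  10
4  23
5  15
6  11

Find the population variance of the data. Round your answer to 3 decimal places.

Values: 2, 3, 4, 5, 6
n = 74, Σfx = 293, mean = 3.9595
Σfx² = 1289
Σf(x − x̄)² = Σfx² − (Σfx)²/n = 1289 − 293²/74 = 128.8784
Population variance = 128.8784 / 74 = 1.7416

1.742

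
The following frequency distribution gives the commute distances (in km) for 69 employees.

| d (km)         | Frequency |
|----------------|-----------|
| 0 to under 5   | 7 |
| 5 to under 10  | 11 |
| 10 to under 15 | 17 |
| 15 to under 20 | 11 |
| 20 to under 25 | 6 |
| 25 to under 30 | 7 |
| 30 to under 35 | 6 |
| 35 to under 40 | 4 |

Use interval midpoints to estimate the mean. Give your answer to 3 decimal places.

Midpoints: 2.5, 7.5, 12.5, 17.5, 22.5, 27.5, 32.5, 37.5
Σfm = 7×2.5 + 11×7.5 + 17×12.5 + 11×17.5 + 6×22.5 + 7×27.5 + 6×32.5 + 4×37.5 = 1177.5
n = Σf = 69
Mean = 1177.5 / 69 = 17.0652

17.065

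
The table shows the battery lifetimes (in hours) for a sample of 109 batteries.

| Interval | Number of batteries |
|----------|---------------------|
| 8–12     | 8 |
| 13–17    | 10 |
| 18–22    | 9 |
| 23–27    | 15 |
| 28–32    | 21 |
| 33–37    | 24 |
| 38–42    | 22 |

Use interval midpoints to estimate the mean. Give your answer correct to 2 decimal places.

Midpoints: 10, 15, 20, 25, 30, 35, 40
Σfm = 8×10 + 10×15 + 9×20 + 15×25 + 21×30 + 24×35 + 22×40 = 3135
n = Σf = 109
Mean = 3135 / 109 = 28.7615

28.76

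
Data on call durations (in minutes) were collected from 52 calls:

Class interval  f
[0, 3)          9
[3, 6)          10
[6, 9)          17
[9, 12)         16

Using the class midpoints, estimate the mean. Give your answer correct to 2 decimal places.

Midpoints: 1.5, 4.5, 7.5, 10.5
Σfm = 9×1.5 + 10×4.5 + 17×7.5 + 16×10.5 = 354
n = Σf = 52
Mean = 354 / 52 = 6.8077

6.81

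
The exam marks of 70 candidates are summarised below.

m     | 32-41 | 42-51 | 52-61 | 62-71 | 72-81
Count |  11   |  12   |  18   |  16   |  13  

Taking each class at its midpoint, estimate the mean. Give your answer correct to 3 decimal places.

Midpoints: 36.5, 46.5, 56.5, 66.5, 76.5
Σfm = 11×36.5 + 12×46.5 + 18×56.5 + 16×66.5 + 13×76.5 = 4035
n = Σf = 70
Mean = 4035 / 70 = 57.6429

57.643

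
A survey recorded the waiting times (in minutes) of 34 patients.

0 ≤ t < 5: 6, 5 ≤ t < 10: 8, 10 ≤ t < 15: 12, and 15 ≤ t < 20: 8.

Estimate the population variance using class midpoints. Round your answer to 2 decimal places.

26.30

Midpoints: 2.5, 7.5, 12.5, 17.5
n = 34, Σfm = 365, mean = 10.7353
Σfm² = 4812.5
Σf(m − x̄)² = Σfm² − (Σfm)²/n = 4812.5 − 365²/34 = 894.1176
Population variance = 894.1176 / 34 = 26.2976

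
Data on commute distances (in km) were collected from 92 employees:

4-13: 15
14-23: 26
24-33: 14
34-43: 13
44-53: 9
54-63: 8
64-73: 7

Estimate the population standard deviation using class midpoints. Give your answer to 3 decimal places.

Midpoints: 8.5, 18.5, 28.5, 38.5, 48.5, 58.5, 68.5
n = 92, Σfm = 2892, mean = 31.4348
Σfm² = 122017
Σf(m − x̄)² = Σfm² − (Σfm)²/n = 122017 − 2892²/92 = 31107.6087
Population variance = 31107.6087 / 92 = 338.1262
Standard deviation = √338.1262 = 18.3882

18.388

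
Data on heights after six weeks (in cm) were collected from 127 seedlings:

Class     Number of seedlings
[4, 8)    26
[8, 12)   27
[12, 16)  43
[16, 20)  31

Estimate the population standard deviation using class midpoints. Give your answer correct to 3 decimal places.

4.257

Midpoints: 6, 10, 14, 18
n = 127, Σfm = 1586, mean = 12.4882
Σfm² = 22108
Σf(m − x̄)² = Σfm² − (Σfm)²/n = 22108 − 1586²/127 = 2301.7323
Population variance = 2301.7323 / 127 = 18.1239
Standard deviation = √18.1239 = 4.2572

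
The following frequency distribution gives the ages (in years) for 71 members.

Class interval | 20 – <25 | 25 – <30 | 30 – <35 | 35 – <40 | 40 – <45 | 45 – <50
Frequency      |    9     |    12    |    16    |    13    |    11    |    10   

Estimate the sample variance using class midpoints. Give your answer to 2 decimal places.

63.48

Midpoints: 22.5, 27.5, 32.5, 37.5, 42.5, 47.5
n = 71, Σfm = 2482.5, mean = 34.9648
Σfm² = 91243.75
Σf(m − x̄)² = Σfm² − (Σfm)²/n = 91243.75 − 2482.5²/71 = 4443.6620
Sample variance = 4443.6620 / 70 = 63.4809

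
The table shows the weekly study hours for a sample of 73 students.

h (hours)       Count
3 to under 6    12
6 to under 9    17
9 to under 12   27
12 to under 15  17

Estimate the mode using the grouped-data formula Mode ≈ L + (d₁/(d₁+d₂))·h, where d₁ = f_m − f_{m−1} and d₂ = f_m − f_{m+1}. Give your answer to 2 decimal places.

Modal class: 9 to under 12 (highest frequency 27).
d₁ = 27 − 17 = 10, d₂ = 27 − 17 = 10
Mode ≈ 9 + (10/(10+10)) × 3 = 9 + 1.5000 = 10.5000

10.50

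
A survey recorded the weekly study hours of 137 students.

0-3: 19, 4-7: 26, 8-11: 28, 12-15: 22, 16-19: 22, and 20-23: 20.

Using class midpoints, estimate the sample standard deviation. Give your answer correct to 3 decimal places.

6.543

Midpoints: 1.5, 5.5, 9.5, 13.5, 17.5, 21.5
n = 137, Σfm = 1549.5, mean = 11.3102
Σfm² = 23348.25
Σf(m − x̄)² = Σfm² − (Σfm)²/n = 23348.25 − 1549.5²/137 = 5823.0657
Sample variance = 5823.0657 / 136 = 42.8167
Standard deviation = √42.8167 = 6.5434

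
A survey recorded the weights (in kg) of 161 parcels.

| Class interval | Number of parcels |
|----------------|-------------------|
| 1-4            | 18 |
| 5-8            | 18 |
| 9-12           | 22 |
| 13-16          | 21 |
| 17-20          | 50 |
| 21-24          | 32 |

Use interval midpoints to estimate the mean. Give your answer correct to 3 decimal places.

Midpoints: 2.5, 6.5, 10.5, 14.5, 18.5, 22.5
Σfm = 18×2.5 + 18×6.5 + 22×10.5 + 21×14.5 + 50×18.5 + 32×22.5 = 2342.5
n = Σf = 161
Mean = 2342.5 / 161 = 14.5497

14.550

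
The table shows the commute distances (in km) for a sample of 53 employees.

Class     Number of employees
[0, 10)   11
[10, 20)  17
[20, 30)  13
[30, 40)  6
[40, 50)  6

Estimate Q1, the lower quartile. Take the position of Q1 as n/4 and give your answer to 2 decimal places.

11.32

Cumulative frequencies: 11, 28, 41, 47, 53
n = 53; position = n/4 = 13.25.
This falls in the class [10, 20): L = 10, F = 11, f = 17, h = 10.
Lower quartile ≈ 10 + ((13.25 − 11) / 17) × 10 = 11.3235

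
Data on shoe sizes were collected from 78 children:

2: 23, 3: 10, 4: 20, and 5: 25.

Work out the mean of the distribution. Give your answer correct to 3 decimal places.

3.603

Values: 2, 3, 4, 5
Σfx = 23×2 + 10×3 + 20×4 + 25×5 = 281
n = Σf = 78
Mean = 281 / 78 = 3.6026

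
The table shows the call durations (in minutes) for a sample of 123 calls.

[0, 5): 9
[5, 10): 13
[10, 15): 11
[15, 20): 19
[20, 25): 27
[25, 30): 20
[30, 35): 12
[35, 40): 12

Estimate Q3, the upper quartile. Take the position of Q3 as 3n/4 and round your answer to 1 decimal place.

28.3

Cumulative frequencies: 9, 22, 33, 52, 79, 99, 111, 123
n = 123; position = 3n/4 = 92.25.
This falls in the class [25, 30): L = 25, F = 79, f = 20, h = 5.
Upper quartile ≈ 25 + ((92.25 − 79) / 20) × 5 = 28.3125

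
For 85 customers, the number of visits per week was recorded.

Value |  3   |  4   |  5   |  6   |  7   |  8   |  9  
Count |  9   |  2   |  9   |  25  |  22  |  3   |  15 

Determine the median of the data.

6

Cumulative frequencies: 9, 11, 20, 45, 67, 70, 85
n = 85, so the median is the value in position (n+1)/2 = 43.
Position 43 falls at value 6.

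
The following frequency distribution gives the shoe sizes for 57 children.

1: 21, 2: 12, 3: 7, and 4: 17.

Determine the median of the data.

Cumulative frequencies: 21, 33, 40, 57
n = 57, so the median is the value in position (n+1)/2 = 29.
Position 29 falls at value 2.

2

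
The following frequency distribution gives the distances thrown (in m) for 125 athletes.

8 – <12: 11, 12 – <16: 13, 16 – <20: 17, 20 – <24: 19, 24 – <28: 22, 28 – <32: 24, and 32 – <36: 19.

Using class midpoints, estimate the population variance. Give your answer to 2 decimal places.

55.83

Midpoints: 10, 14, 18, 22, 26, 30, 34
n = 125, Σfm = 2954, mean = 23.6320
Σfm² = 76788
Σf(m − x̄)² = Σfm² − (Σfm)²/n = 76788 − 2954²/125 = 6979.0720
Population variance = 6979.0720 / 125 = 55.8326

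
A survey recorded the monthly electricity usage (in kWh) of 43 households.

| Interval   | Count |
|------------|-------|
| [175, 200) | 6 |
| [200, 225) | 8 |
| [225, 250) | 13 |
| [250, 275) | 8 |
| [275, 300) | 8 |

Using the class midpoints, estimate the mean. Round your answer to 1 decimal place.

239.8

Midpoints: 187.5, 212.5, 237.5, 262.5, 287.5
Σfm = 6×187.5 + 8×212.5 + 13×237.5 + 8×262.5 + 8×287.5 = 10312.5
n = Σf = 43
Mean = 10312.5 / 43 = 239.8256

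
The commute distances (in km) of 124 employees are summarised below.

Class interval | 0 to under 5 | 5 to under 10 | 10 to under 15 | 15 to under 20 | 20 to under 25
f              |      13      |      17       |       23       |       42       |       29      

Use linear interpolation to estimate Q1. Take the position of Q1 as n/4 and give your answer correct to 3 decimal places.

10.217

Cumulative frequencies: 13, 30, 53, 95, 124
n = 124; position = n/4 = 31.
This falls in the class 10 to under 15: L = 10, F = 30, f = 23, h = 5.
Lower quartile ≈ 10 + ((31 − 30) / 23) × 5 = 10.2174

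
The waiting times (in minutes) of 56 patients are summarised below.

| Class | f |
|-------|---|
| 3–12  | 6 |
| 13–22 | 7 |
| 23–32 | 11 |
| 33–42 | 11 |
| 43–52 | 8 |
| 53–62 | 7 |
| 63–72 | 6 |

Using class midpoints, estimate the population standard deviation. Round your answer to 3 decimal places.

18.069

Midpoints: 7.5, 17.5, 27.5, 37.5, 47.5, 57.5, 67.5
n = 56, Σfm = 2070, mean = 36.9643
Σfm² = 94800
Σf(m − x̄)² = Σfm² − (Σfm)²/n = 94800 − 2070²/56 = 18283.9286
Population variance = 18283.9286 / 56 = 326.4987
Standard deviation = √326.4987 = 18.0693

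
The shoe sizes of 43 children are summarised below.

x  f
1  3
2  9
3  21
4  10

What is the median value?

Cumulative frequencies: 3, 12, 33, 43
n = 43, so the median is the value in position (n+1)/2 = 22.
Position 22 falls at value 3.

3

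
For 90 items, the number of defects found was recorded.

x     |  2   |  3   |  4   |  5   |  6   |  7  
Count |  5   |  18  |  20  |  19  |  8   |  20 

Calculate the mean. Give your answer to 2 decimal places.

Values: 2, 3, 4, 5, 6, 7
Σfx = 5×2 + 18×3 + 20×4 + 19×5 + 8×6 + 20×7 = 427
n = Σf = 90
Mean = 427 / 90 = 4.7444

4.74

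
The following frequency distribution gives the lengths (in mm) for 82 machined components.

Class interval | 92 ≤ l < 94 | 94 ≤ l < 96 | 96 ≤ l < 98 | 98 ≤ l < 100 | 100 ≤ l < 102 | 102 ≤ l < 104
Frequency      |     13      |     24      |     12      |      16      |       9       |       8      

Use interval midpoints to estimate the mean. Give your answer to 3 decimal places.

97.195

Midpoints: 93, 95, 97, 99, 101, 103
Σfm = 13×93 + 24×95 + 12×97 + 16×99 + 9×101 + 8×103 = 7970
n = Σf = 82
Mean = 7970 / 82 = 97.1951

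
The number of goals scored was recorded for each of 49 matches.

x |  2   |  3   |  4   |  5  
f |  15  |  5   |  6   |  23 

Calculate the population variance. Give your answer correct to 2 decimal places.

1.74

Values: 2, 3, 4, 5
n = 49, Σfx = 184, mean = 3.7551
Σfx² = 776
Σf(x − x̄)² = Σfx² − (Σfx)²/n = 776 − 184²/49 = 85.0612
Population variance = 85.0612 / 49 = 1.7359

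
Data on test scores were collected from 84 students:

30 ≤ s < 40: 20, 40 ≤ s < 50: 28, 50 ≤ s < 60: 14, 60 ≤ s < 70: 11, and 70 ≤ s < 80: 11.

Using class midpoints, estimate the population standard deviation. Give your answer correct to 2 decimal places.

Midpoints: 35, 45, 55, 65, 75
n = 84, Σfm = 4270, mean = 50.8333
Σfm² = 231900
Σf(m − x̄)² = Σfm² − (Σfm)²/n = 231900 − 4270²/84 = 14841.6667
Population variance = 14841.6667 / 84 = 176.6865
Standard deviation = √176.6865 = 13.2923

13.29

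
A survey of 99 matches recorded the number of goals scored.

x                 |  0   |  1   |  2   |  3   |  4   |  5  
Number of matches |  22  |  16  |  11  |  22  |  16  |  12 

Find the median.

Cumulative frequencies: 22, 38, 49, 71, 87, 99
n = 99, so the median is the value in position (n+1)/2 = 50.
Position 50 falls at value 3.

3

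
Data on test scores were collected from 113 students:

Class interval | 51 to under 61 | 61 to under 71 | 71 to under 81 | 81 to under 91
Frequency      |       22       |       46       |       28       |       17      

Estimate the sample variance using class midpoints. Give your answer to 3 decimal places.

92.715

Midpoints: 56, 66, 76, 86
n = 113, Σfm = 7858, mean = 69.5398
Σfm² = 556828
Σf(m − x̄)² = Σfm² − (Σfm)²/n = 556828 − 7858²/113 = 10384.0708
Sample variance = 10384.0708 / 112 = 92.7149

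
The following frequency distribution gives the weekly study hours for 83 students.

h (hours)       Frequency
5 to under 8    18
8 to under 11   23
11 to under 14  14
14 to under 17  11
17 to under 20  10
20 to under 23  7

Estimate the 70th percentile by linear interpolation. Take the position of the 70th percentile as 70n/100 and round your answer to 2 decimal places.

14.85

Cumulative frequencies: 18, 41, 55, 66, 76, 83
n = 83; position = 70n/100 = 58.1.
This falls in the class 14 to under 17: L = 14, F = 55, f = 11, h = 3.
70th percentile ≈ 14 + ((58.1 − 55) / 11) × 3 = 14.8455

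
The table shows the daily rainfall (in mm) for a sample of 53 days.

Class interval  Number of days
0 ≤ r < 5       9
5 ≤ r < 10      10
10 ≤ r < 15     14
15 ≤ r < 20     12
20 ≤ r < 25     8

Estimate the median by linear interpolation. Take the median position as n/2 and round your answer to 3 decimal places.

Cumulative frequencies: 9, 19, 33, 45, 53
n = 53; position = n/2 = 26.5.
This falls in the class 10 ≤ r < 15: L = 10, F = 19, f = 14, h = 5.
Median ≈ 10 + ((26.5 − 19) / 14) × 5 = 12.6786

12.679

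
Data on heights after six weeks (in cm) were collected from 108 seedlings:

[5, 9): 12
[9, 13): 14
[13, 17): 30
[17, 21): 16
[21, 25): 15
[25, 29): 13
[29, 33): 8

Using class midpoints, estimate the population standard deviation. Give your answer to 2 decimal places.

6.94

Midpoints: 7, 11, 15, 19, 23, 27, 31
n = 108, Σfm = 1936, mean = 17.9259
Σfm² = 39908
Σf(m − x̄)² = Σfm² − (Σfm)²/n = 39908 − 1936²/108 = 5203.4074
Population variance = 5203.4074 / 108 = 48.1797
Standard deviation = √48.1797 = 6.9412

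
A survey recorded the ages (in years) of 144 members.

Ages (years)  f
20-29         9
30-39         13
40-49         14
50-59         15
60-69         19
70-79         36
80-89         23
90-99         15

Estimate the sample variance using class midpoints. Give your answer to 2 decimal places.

Midpoints: 24.5, 34.5, 44.5, 54.5, 64.5, 74.5, 84.5, 94.5
n = 144, Σfm = 9378, mean = 65.1250
Σfm² = 670186
Σf(m − x̄)² = Σfm² − (Σfm)²/n = 670186 − 9378²/144 = 59443.7500
Sample variance = 59443.7500 / 143 = 415.6906

415.69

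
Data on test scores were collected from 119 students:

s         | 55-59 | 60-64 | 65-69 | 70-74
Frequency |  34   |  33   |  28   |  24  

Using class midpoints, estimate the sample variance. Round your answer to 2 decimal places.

Midpoints: 57, 62, 67, 72
n = 119, Σfm = 7588, mean = 63.7647
Σfm² = 487426
Σf(m − x̄)² = Σfm² − (Σfm)²/n = 487426 − 7588²/119 = 3579.4118
Sample variance = 3579.4118 / 118 = 30.3340

30.33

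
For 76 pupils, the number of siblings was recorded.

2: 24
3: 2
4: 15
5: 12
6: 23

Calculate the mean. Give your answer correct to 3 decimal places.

Values: 2, 3, 4, 5, 6
Σfx = 24×2 + 2×3 + 15×4 + 12×5 + 23×6 = 312
n = Σf = 76
Mean = 312 / 76 = 4.1053

4.105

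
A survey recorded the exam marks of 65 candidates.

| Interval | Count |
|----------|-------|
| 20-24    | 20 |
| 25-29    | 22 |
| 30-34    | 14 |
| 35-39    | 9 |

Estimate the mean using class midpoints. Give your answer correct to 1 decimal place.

27.9

Midpoints: 22, 27, 32, 37
Σfm = 20×22 + 22×27 + 14×32 + 9×37 = 1815
n = Σf = 65
Mean = 1815 / 65 = 27.9231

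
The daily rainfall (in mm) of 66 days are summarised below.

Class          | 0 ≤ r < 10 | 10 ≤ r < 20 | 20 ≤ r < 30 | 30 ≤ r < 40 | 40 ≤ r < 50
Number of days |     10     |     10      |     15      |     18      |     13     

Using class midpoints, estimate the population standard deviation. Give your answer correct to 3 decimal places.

13.316

Midpoints: 5, 15, 25, 35, 45
n = 66, Σfm = 1790, mean = 27.1212
Σfm² = 60250
Σf(m − x̄)² = Σfm² − (Σfm)²/n = 60250 − 1790²/66 = 11703.0303
Population variance = 11703.0303 / 66 = 177.3186
Standard deviation = √177.3186 = 13.3161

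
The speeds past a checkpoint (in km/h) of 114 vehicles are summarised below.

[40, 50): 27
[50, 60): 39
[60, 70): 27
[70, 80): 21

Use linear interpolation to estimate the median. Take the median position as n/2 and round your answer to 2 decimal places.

57.69

Cumulative frequencies: 27, 66, 93, 114
n = 114; position = n/2 = 57.
This falls in the class [50, 60): L = 50, F = 27, f = 39, h = 10.
Median ≈ 50 + ((57 − 27) / 39) × 10 = 57.6923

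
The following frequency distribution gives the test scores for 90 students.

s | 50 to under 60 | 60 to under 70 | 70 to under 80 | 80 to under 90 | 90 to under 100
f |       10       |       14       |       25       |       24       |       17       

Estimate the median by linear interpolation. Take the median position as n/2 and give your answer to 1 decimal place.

Cumulative frequencies: 10, 24, 49, 73, 90
n = 90; position = n/2 = 45.
This falls in the class 70 to under 80: L = 70, F = 24, f = 25, h = 10.
Median ≈ 70 + ((45 − 24) / 25) × 10 = 78.4000

78.4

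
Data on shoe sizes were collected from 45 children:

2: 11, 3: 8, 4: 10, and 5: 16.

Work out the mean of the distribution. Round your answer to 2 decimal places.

Values: 2, 3, 4, 5
Σfx = 11×2 + 8×3 + 10×4 + 16×5 = 166
n = Σf = 45
Mean = 166 / 45 = 3.6889

3.69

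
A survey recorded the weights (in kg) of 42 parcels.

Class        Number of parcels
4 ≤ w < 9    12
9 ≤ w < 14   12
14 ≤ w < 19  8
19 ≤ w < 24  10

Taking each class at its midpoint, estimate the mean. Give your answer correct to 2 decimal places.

Midpoints: 6.5, 11.5, 16.5, 21.5
Σfm = 12×6.5 + 12×11.5 + 8×16.5 + 10×21.5 = 563
n = Σf = 42
Mean = 563 / 42 = 13.4048

13.40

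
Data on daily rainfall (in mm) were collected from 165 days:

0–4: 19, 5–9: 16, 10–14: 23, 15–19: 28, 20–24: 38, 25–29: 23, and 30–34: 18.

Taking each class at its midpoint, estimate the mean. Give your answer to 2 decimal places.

Midpoints: 2, 7, 12, 17, 22, 27, 32
Σfm = 19×2 + 16×7 + 23×12 + 28×17 + 38×22 + 23×27 + 18×32 = 2935
n = Σf = 165
Mean = 2935 / 165 = 17.7879

17.79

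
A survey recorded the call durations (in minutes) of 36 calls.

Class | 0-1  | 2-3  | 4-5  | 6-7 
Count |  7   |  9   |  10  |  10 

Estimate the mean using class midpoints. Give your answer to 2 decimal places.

Midpoints: 0.5, 2.5, 4.5, 6.5
Σfm = 7×0.5 + 9×2.5 + 10×4.5 + 10×6.5 = 136
n = Σf = 36
Mean = 136 / 36 = 3.7778

3.78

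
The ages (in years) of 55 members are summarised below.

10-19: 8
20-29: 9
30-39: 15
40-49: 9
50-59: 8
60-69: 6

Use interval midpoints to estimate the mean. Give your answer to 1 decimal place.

37.8

Midpoints: 14.5, 24.5, 34.5, 44.5, 54.5, 64.5
Σfm = 8×14.5 + 9×24.5 + 15×34.5 + 9×44.5 + 8×54.5 + 6×64.5 = 2077.5
n = Σf = 55
Mean = 2077.5 / 55 = 37.7727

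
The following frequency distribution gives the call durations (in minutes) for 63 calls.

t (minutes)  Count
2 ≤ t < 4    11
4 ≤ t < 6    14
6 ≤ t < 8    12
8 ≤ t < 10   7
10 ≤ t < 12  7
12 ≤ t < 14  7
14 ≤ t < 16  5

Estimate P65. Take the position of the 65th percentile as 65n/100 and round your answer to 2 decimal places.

9.13

Cumulative frequencies: 11, 25, 37, 44, 51, 58, 63
n = 63; position = 65n/100 = 40.95.
This falls in the class 8 ≤ t < 10: L = 8, F = 37, f = 7, h = 2.
65th percentile ≈ 8 + ((40.95 − 37) / 7) × 2 = 9.1286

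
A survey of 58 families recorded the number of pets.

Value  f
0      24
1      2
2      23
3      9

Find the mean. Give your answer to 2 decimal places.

Values: 0, 1, 2, 3
Σfx = 24×0 + 2×1 + 23×2 + 9×3 = 75
n = Σf = 58
Mean = 75 / 58 = 1.2931

1.29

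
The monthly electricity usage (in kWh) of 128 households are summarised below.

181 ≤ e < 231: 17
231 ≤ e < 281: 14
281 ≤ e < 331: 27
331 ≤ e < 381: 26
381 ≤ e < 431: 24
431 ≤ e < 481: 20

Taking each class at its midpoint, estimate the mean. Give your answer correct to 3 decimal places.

Midpoints: 206, 256, 306, 356, 406, 456
Σfm = 17×206 + 14×256 + 27×306 + 26×356 + 24×406 + 20×456 = 43468
n = Σf = 128
Mean = 43468 / 128 = 339.5938

339.594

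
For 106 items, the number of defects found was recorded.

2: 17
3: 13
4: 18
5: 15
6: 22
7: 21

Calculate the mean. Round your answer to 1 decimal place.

Values: 2, 3, 4, 5, 6, 7
Σfx = 17×2 + 13×3 + 18×4 + 15×5 + 22×6 + 21×7 = 499
n = Σf = 106
Mean = 499 / 106 = 4.7075

4.7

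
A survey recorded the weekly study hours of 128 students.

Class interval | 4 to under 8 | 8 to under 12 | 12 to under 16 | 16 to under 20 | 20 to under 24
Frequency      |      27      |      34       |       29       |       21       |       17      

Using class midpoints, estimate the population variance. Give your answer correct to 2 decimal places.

27.81

Midpoints: 6, 10, 14, 18, 22
n = 128, Σfm = 1660, mean = 12.9688
Σfm² = 25088
Σf(m − x̄)² = Σfm² − (Σfm)²/n = 25088 − 1660²/128 = 3559.8750
Population variance = 3559.8750 / 128 = 27.8115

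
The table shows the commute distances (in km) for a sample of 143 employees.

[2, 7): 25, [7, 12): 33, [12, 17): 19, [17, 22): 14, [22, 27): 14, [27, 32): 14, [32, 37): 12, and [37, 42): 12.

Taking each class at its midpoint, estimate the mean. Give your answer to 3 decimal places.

18.311

Midpoints: 4.5, 9.5, 14.5, 19.5, 24.5, 29.5, 34.5, 39.5
Σfm = 25×4.5 + 33×9.5 + 19×14.5 + 14×19.5 + 14×24.5 + 14×29.5 + 12×34.5 + 12×39.5 = 2618.5
n = Σf = 143
Mean = 2618.5 / 143 = 18.3112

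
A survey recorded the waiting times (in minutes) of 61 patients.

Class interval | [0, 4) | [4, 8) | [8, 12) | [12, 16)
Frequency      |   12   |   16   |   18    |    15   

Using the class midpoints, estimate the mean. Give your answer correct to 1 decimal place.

Midpoints: 2, 6, 10, 14
Σfm = 12×2 + 16×6 + 18×10 + 15×14 = 510
n = Σf = 61
Mean = 510 / 61 = 8.3607

8.4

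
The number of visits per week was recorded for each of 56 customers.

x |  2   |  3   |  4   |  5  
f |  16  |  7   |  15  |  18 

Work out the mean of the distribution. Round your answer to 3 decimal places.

3.625

Values: 2, 3, 4, 5
Σfx = 16×2 + 7×3 + 15×4 + 18×5 = 203
n = Σf = 56
Mean = 203 / 56 = 3.6250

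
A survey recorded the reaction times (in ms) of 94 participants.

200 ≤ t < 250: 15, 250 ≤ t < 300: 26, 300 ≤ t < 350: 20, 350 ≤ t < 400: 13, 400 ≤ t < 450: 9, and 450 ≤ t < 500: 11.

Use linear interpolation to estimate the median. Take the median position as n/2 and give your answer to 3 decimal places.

315.000

Cumulative frequencies: 15, 41, 61, 74, 83, 94
n = 94; position = n/2 = 47.
This falls in the class 300 ≤ t < 350: L = 300, F = 41, f = 20, h = 50.
Median ≈ 300 + ((47 − 41) / 20) × 50 = 315.0000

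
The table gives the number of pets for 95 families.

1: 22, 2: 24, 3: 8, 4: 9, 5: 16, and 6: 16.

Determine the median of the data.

Cumulative frequencies: 22, 46, 54, 63, 79, 95
n = 95, so the median is the value in position (n+1)/2 = 48.
Position 48 falls at value 3.

3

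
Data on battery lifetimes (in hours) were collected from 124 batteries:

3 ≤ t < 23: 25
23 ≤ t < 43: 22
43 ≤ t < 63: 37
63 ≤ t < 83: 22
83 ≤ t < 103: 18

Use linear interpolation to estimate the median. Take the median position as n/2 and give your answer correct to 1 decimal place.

Cumulative frequencies: 25, 47, 84, 106, 124
n = 124; position = n/2 = 62.
This falls in the class 43 ≤ t < 63: L = 43, F = 47, f = 37, h = 20.
Median ≈ 43 + ((62 − 47) / 37) × 20 = 51.1081

51.1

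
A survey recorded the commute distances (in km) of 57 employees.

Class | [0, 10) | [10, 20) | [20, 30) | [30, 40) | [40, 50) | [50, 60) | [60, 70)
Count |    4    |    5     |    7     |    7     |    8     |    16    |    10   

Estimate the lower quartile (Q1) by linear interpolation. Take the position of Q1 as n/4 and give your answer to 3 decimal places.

27.500

Cumulative frequencies: 4, 9, 16, 23, 31, 47, 57
n = 57; position = n/4 = 14.25.
This falls in the class [20, 30): L = 20, F = 9, f = 7, h = 10.
Lower quartile ≈ 20 + ((14.25 − 9) / 7) × 10 = 27.5000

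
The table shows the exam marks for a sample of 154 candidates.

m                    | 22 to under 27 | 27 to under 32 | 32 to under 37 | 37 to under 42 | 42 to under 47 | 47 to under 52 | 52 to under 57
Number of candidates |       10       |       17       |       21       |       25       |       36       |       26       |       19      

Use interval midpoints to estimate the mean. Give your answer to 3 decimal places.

Midpoints: 24.5, 29.5, 34.5, 39.5, 44.5, 49.5, 54.5
Σfm = 10×24.5 + 17×29.5 + 21×34.5 + 25×39.5 + 36×44.5 + 26×49.5 + 19×54.5 = 6383
n = Σf = 154
Mean = 6383 / 154 = 41.4481

41.448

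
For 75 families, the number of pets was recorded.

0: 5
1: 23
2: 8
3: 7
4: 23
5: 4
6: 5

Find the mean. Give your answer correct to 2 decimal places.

Values: 0, 1, 2, 3, 4, 5, 6
Σfx = 5×0 + 23×1 + 8×2 + 7×3 + 23×4 + 4×5 + 5×6 = 202
n = Σf = 75
Mean = 202 / 75 = 2.6933

2.69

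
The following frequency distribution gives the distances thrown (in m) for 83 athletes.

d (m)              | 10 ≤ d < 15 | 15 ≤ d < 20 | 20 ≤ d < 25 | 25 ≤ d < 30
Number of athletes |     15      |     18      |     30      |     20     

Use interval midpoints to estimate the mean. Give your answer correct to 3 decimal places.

Midpoints: 12.5, 17.5, 22.5, 27.5
Σfm = 15×12.5 + 18×17.5 + 30×22.5 + 20×27.5 = 1727.5
n = Σf = 83
Mean = 1727.5 / 83 = 20.8133

20.813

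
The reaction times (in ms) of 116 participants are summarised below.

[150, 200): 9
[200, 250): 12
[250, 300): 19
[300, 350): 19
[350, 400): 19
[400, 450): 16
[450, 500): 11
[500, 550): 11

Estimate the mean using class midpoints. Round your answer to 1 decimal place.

350.0

Midpoints: 175, 225, 275, 325, 375, 425, 475, 525
Σfm = 9×175 + 12×225 + 19×275 + 19×325 + 19×375 + 16×425 + 11×475 + 11×525 = 40600
n = Σf = 116
Mean = 40600 / 116 = 350.0000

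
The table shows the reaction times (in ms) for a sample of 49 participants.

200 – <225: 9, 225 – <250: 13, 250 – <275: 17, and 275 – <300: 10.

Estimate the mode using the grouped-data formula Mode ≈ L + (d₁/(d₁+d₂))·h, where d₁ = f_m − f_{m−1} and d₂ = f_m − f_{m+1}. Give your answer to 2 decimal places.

259.09

Modal class: 250 – <275 (highest frequency 17).
d₁ = 17 − 13 = 4, d₂ = 17 − 10 = 7
Mode ≈ 250 + (4/(4+7)) × 25 = 250 + 9.0909 = 259.0909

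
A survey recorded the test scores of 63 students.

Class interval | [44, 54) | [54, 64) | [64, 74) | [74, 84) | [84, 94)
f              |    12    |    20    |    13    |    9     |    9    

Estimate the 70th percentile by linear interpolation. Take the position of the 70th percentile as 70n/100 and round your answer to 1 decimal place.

73.3

Cumulative frequencies: 12, 32, 45, 54, 63
n = 63; position = 70n/100 = 44.1.
This falls in the class [64, 74): L = 64, F = 32, f = 13, h = 10.
70th percentile ≈ 64 + ((44.1 − 32) / 13) × 10 = 73.3077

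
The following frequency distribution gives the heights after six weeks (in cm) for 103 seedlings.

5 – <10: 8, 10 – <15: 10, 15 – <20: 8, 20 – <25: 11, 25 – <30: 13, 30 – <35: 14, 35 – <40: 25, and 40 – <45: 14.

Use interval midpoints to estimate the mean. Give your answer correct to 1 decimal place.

Midpoints: 7.5, 12.5, 17.5, 22.5, 27.5, 32.5, 37.5, 42.5
Σfm = 8×7.5 + 10×12.5 + 8×17.5 + 11×22.5 + 13×27.5 + 14×32.5 + 25×37.5 + 14×42.5 = 2917.5
n = Σf = 103
Mean = 2917.5 / 103 = 28.3252

28.3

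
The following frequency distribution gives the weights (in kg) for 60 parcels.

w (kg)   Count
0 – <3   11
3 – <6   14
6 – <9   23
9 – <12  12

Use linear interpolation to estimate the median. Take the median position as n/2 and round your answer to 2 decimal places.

6.65

Cumulative frequencies: 11, 25, 48, 60
n = 60; position = n/2 = 30.
This falls in the class 6 – <9: L = 6, F = 25, f = 23, h = 3.
Median ≈ 6 + ((30 − 25) / 23) × 3 = 6.6522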